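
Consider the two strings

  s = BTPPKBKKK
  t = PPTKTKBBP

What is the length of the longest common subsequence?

4

Let dp[i][j] be the LCS length of the first i characters of s and the first j characters of t. dp[i][j] = dp[i-1][j-1]+1 when the i-th and j-th characters match, else max(dp[i-1][j], dp[i][j-1]).
    ·  P  P  T  K  T  K  B  B  P
 ·  0  0  0  0  0  0  0  0  0  0
 B  0  0  0  0  0  0  0  1  1  1
 T  0  0  0  1  1  1  1  1  1  1
 P  0  1  1  1  1  1  1  1  1  2
 P  0  1  2  2  2  2  2  2  2  2
 K  0  1  2  2  3  3  3  3  3  3
 B  0  1  2  2  3  3  3  4  4  4
 K  0  1  2  2  3  3  4  4  4  4
 K  0  1  2  2  3  3  4  4  4  4
 K  0  1  2  2  3  3  4  4  4  4
dp[9][9] = 4. One LCS (by backtracking along matches): PPKB.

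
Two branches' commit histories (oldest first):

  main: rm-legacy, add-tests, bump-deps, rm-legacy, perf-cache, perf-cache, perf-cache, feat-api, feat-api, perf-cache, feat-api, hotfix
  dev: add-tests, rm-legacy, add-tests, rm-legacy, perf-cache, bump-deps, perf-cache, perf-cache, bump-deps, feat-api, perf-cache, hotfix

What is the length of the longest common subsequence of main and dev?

9

Match rm-legacy at main[1]=dev[2] → add-tests at main[2]=dev[3] → rm-legacy at main[4]=dev[4] → perf-cache at main[5]=dev[5] → perf-cache at main[6]=dev[7] → perf-cache at main[7]=dev[8] → feat-api at main[9]=dev[10] → perf-cache at main[10]=dev[11] → hotfix at main[12]=dev[12] — 9 commits in the same relative order in both. The LCS DP gives dp[12][12] = 9, so this is optimal.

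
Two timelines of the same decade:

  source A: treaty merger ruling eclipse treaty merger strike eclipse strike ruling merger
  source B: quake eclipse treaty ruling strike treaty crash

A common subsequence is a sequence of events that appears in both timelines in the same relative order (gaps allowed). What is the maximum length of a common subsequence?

One common subsequence of length 3: treaty [1,3], then ruling [3,4], then treaty [5,6], and the DP table's final entry dp[11][7] is also 3, so no common subsequence is longer.

3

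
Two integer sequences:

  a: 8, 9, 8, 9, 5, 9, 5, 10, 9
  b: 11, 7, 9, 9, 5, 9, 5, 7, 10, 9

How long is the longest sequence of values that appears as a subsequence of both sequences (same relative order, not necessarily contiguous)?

Let dp[i][j] be the LCS length of the first i values of a and the first j values of b. dp[i][j] = dp[i-1][j-1]+1 when the i-th and j-th values match, else max(dp[i-1][j], dp[i][j-1]).
    · 11  7  9  9  5  9  5  7 10  9
 ·  0  0  0  0  0  0  0  0  0  0  0
 8  0  0  0  0  0  0  0  0  0  0  0
 9  0  0  0  1  1  1  1  1  1  1  1
 8  0  0  0  1  1  1  1  1  1  1  1
 9  0  0  0  1  2  2  2  2  2  2  2
 5  0  0  0  1  2  3  3  3  3  3  3
 9  0  0  0  1  2  3  4  4  4  4  4
 5  0  0  0  1  2  3  4  5  5  5  5
10  0  0  0  1  2  3  4  5  5  6  6
 9  0  0  0  1  2  3  4  5  5  6  7
dp[9][10] = 7. One LCS (by backtracking along matches): 9, 9, 5, 9, 5, 10, 9.

7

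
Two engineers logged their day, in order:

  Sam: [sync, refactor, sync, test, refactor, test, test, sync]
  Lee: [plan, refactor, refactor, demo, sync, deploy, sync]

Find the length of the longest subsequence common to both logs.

Match refactor (Sam #2, Lee #3), then sync (Sam #3, Lee #5), then sync (Sam #8, Lee #7) — 3 tasks in the same relative order in both. Since dp[8][7] = 3, nothing longer is possible.

3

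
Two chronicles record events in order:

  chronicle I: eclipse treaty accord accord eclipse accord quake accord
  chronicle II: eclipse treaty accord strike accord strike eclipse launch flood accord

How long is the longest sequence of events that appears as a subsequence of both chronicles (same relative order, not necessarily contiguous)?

Pick eclipse (chronicle I #1, chronicle II #1), treaty (chronicle I #2, chronicle II #2), accord (chronicle I #3, chronicle II #3), accord (chronicle I #4, chronicle II #5), eclipse (chronicle I #5, chronicle II #7), accord (chronicle I #8, chronicle II #10); all 6 events appear in both, in order. The LCS DP gives dp[8][10] = 6, so this is optimal.

6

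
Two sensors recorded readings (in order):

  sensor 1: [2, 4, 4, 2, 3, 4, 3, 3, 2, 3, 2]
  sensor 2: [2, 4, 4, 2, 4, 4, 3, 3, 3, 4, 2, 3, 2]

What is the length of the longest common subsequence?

10

Let dp[i][j] be the LCS length of the first i values of sensor 1 and the first j values of sensor 2. dp[i][j] = dp[i-1][j-1]+1 when the i-th and j-th values match, else max(dp[i-1][j], dp[i][j-1]).
    ·  2  4  4  2  4  4  3  3  3  4  2  3  2
 ·  0  0  0  0  0  0  0  0  0  0  0  0  0  0
 2  0  1  1  1  1  1  1  1  1  1  1  1  1  1
 4  0  1  2  2  2  2  2  2  2  2  2  2  2  2
 4  0  1  2  3  3  3  3  3  3  3  3  3  3  3
 2  0  1  2  3  4  4  4  4  4  4  4  4  4  4
 3  0  1  2  3  4  4  4  5  5  5  5  5  5  5
 4  0  1  2  3  4  5  5  5  5  5  6  6  6  6
 3  0  1  2  3  4  5  5  6  6  6  6  6  7  7
 3  0  1  2  3  4  5  5  6  7  7  7  7  7  7
 2  0  1  2  3  4  5  5  6  7  7  7  8  8  8
 3  0  1  2  3  4  5  5  6  7  8  8  8  9  9
 2  0  1  2  3  4  5  5  6  7  8  8  9  9 10
dp[11][13] = 10. One LCS (by backtracking along matches): 2, 4, 4, 2, 3, 3, 3, 2, 3, 2.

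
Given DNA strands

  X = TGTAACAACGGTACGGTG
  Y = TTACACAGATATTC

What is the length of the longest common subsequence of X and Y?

Taking T [1,1]; then T [3,2]; then A [4,3]; then A [5,5]; then C [6,6]; then A [7,7]; then A [8,9]; then T [12,10]; then A [13,11]; then C [14,14] gives a common subsequence of length 10, and the DP table's final entry dp[18][14] is also 10, so no common subsequence is longer.

10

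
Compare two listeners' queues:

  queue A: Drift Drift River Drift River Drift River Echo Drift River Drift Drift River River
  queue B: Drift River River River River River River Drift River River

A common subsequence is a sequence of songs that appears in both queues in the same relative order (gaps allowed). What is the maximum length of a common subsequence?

Match Drift (queue A #1, queue B #1), then River (queue A #3, queue B #4), then River (queue A #5, queue B #5), then River (queue A #7, queue B #6), then River (queue A #10, queue B #7), then Drift (queue A #12, queue B #8), then River (queue A #13, queue B #9), then River (queue A #14, queue B #10) — 8 songs in the same relative order in both. dp[14][10] = 8 confirms this is the maximum.

8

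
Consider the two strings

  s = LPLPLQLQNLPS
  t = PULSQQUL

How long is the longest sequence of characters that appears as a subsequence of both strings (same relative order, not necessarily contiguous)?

5

Let dp[i][j] be the LCS length of the first i characters of s and the first j characters of t. dp[i][j] = dp[i-1][j-1]+1 when the i-th and j-th characters match, else max(dp[i-1][j], dp[i][j-1]).
    ·  P  U  L  S  Q  Q  U  L
 ·  0  0  0  0  0  0  0  0  0
 L  0  0  0  1  1  1  1  1  1
 P  0  1  1  1  1  1  1  1  1
 L  0  1  1  2  2  2  2  2  2
 P  0  1  1  2  2  2  2  2  2
 L  0  1  1  2  2  2  2  2  3
 Q  0  1  1  2  2  3  3  3  3
 L  0  1  1  2  2  3  3  3  4
 Q  0  1  1  2  2  3  4  4  4
 N  0  1  1  2  2  3  4  4  4
 L  0  1  1  2  2  3  4  4  5
 P  0  1  1  2  2  3  4  4  5
 S  0  1  1  2  3  3  4  4  5
dp[12][8] = 5. One LCS (by backtracking along matches): PLQQL.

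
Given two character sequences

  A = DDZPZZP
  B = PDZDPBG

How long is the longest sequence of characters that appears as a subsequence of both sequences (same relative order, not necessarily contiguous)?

3

Let dp[i][j] be the LCS length of the first i characters of A and the first j characters of B. dp[i][j] = dp[i-1][j-1]+1 when the i-th and j-th characters match, else max(dp[i-1][j], dp[i][j-1]).
    ·  P  D  Z  D  P  B  G
 ·  0  0  0  0  0  0  0  0
 D  0  0  1  1  1  1  1  1
 D  0  0  1  1  2  2  2  2
 Z  0  0  1  2  2  2  2  2
 P  0  1  1  2  2  3  3  3
 Z  0  1  1  2  2  3  3  3
 Z  0  1  1  2  2  3  3  3
 P  0  1  1  2  2  3  3  3
dp[7][7] = 3. One LCS (by backtracking along matches): DDP.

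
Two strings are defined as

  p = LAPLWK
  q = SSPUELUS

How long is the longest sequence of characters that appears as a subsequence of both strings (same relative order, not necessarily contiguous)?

One common subsequence of length 2: P (p #3, q #3), then L (p #4, q #6), and the DP table's final entry dp[6][8] is also 2, so no common subsequence is longer.

2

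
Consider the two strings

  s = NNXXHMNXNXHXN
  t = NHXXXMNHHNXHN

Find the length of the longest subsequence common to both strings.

9

Pick N [1,1]; then X [3,4]; then X [4,5]; then M [6,6]; then N [7,7]; then N [9,10]; then X [10,11]; then H [11,12]; then N [13,13]; all 9 characters appear in both, in order. dp[13][13] = 9 confirms this is the maximum.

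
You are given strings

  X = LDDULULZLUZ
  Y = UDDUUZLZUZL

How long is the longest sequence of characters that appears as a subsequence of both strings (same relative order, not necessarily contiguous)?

Match D (X #2, Y #2), then D (X #3, Y #3), then U (X #4, Y #4), then U (X #6, Y #5), then L (X #7, Y #7), then Z (X #8, Y #8), then U (X #10, Y #9), then Z (X #11, Y #10) — 8 characters in the same relative order in both, and the DP table's final entry dp[11][11] is also 8, so no common subsequence is longer.

8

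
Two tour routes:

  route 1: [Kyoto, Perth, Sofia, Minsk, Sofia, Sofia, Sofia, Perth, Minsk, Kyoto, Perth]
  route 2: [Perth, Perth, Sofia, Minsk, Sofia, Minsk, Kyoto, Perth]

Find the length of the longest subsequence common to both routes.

7

Taking Perth [2,2], then Sofia [3,3], then Minsk [4,4], then Sofia [7,5], then Minsk [9,6], then Kyoto [10,7], then Perth [11,8] gives a common subsequence of length 7. dp[11][8] = 7 confirms this is the maximum.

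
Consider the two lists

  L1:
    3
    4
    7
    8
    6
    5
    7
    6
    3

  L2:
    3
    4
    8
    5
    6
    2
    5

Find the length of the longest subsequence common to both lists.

5

Match 3 [1,1], then 4 [2,2], then 8 [4,3], then 6 [5,5], then 5 [6,7] — 5 values in the same relative order in both. dp[9][7] = 5 confirms this is the maximum.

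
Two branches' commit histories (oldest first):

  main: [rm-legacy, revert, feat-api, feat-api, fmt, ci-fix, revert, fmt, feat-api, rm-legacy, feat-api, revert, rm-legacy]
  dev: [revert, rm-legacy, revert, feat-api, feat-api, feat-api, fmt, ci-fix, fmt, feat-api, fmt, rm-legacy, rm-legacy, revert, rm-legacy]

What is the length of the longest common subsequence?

11

One common subsequence of length 11: rm-legacy [1,2], revert [2,3], feat-api [3,5], feat-api [4,6], fmt [5,7], ci-fix [6,8], fmt [8,9], feat-api [9,10], rm-legacy [10,13], revert [12,14], rm-legacy [13,15], and the DP table's final entry dp[13][15] is also 11, so no common subsequence is longer.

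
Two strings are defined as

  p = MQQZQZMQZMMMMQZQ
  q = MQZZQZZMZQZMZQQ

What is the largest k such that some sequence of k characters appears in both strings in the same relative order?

Pick M (p #1, q #1) → Q (p #2, q #2) → Q (p #3, q #5) → Z (p #4, q #6) → Z (p #6, q #7) → M (p #7, q #8) → Q (p #8, q #10) → Z (p #9, q #11) → M (p #10, q #12) → Q (p #14, q #14) → Q (p #16, q #15); all 11 characters appear in both, in order. dp[16][15] = 11 confirms this is the maximum.

11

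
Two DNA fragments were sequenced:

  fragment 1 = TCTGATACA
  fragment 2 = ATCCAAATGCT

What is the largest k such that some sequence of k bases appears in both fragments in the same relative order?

5

Let dp[i][j] be the LCS length of the first i bases of fragment 1 and the first j bases of fragment 2. dp[i][j] = dp[i-1][j-1]+1 when the i-th and j-th bases match, else max(dp[i-1][j], dp[i][j-1]).
    ·  A  T  C  C  A  A  A  T  G  C  T
 ·  0  0  0  0  0  0  0  0  0  0  0  0
 T  0  0  1  1  1  1  1  1  1  1  1  1
 C  0  0  1  2  2  2  2  2  2  2  2  2
 T  0  0  1  2  2  2  2  2  3  3  3  3
 G  0  0  1  2  2  2  2  2  3  4  4  4
 A  0  1  1  2  2  3  3  3  3  4  4  4
 T  0  1  2  2  2  3  3  3  4  4  4  5
 A  0  1  2  2  2  3  4  4  4  4  4  5
 C  0  1  2  3  3  3  4  4  4  4  5  5
 A  0  1  2  3  3  4  4  5  5  5  5  5
dp[9][11] = 5. One LCS (by backtracking along matches): TCTGT.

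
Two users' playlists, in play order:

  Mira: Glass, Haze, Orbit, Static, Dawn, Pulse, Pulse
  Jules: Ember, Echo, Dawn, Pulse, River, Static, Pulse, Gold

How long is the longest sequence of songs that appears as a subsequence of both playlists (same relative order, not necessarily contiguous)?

One common subsequence of length 3: Dawn (Mira #5, Jules #3); then Pulse (Mira #6, Jules #4); then Pulse (Mira #7, Jules #7). dp[7][8] = 3 confirms this is the maximum.

3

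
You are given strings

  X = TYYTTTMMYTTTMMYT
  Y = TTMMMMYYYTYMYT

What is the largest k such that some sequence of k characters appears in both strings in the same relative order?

9

Taking T (X #1, Y #1) → T (X #4, Y #2) → M (X #7, Y #5) → M (X #8, Y #6) → Y (X #9, Y #9) → T (X #10, Y #10) → M (X #14, Y #12) → Y (X #15, Y #13) → T (X #16, Y #14) gives a common subsequence of length 9. Since dp[16][14] = 9, nothing longer is possible.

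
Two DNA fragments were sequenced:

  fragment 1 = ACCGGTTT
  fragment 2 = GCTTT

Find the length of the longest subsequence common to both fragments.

Pick C (fragment 1 #3, fragment 2 #2), then T (fragment 1 #6, fragment 2 #3), then T (fragment 1 #7, fragment 2 #4), then T (fragment 1 #8, fragment 2 #5); all 4 bases appear in both, in order. The LCS DP gives dp[8][5] = 4, so this is optimal.

4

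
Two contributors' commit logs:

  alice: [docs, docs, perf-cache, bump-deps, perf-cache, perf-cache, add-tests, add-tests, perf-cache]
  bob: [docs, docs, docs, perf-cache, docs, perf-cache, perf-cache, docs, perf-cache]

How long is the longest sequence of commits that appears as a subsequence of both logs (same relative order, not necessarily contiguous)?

Taking docs at alice[1]=bob[2], docs at alice[2]=bob[3], perf-cache at alice[3]=bob[4], perf-cache at alice[5]=bob[6], perf-cache at alice[6]=bob[7], perf-cache at alice[9]=bob[9] gives a common subsequence of length 6, and the DP table's final entry dp[9][9] is also 6, so no common subsequence is longer.

6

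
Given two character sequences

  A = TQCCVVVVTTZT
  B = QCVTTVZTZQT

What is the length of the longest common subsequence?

7

Match Q at A[2]=B[1]; then C at A[4]=B[2]; then V at A[5]=B[3]; then V at A[6]=B[6]; then T at A[10]=B[8]; then Z at A[11]=B[9]; then T at A[12]=B[11] — 7 characters in the same relative order in both, and the DP table's final entry dp[12][11] is also 7, so no common subsequence is longer.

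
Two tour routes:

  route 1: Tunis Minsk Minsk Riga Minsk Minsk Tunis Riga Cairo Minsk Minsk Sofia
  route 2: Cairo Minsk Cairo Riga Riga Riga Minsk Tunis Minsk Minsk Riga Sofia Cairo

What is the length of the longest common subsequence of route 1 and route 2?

7

Taking Minsk (route 1 #2, route 2 #2); then Riga (route 1 #4, route 2 #6); then Minsk (route 1 #6, route 2 #7); then Tunis (route 1 #7, route 2 #8); then Minsk (route 1 #10, route 2 #9); then Minsk (route 1 #11, route 2 #10); then Sofia (route 1 #12, route 2 #12) gives a common subsequence of length 7. The LCS DP gives dp[12][13] = 7, so this is optimal.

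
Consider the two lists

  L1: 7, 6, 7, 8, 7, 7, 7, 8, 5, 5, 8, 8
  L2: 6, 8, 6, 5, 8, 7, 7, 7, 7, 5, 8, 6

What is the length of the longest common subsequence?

7

One common subsequence of length 7: 6 at L1[2]=L2[3], 7 at L1[3]=L2[6], 7 at L1[5]=L2[7], 7 at L1[6]=L2[8], 7 at L1[7]=L2[9], 5 at L1[10]=L2[10], 8 at L1[11]=L2[11]. The LCS DP gives dp[12][12] = 7, so this is optimal.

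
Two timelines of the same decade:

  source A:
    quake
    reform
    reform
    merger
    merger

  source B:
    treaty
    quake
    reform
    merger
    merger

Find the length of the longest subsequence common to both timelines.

Pick quake at source A[1]=source B[2], reform at source A[3]=source B[3], merger at source A[4]=source B[4], merger at source A[5]=source B[5]; all 4 events appear in both, in order. Since dp[5][5] = 4, nothing longer is possible.

4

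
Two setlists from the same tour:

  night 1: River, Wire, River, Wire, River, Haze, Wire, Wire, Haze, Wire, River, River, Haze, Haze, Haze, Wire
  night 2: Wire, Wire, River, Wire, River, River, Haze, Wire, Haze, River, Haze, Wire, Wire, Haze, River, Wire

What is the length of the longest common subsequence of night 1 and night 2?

11

One common subsequence of length 11: River at night 1[1]=night 2[3] → Wire at night 1[2]=night 2[4] → River at night 1[3]=night 2[6] → Wire at night 1[4]=night 2[8] → River at night 1[5]=night 2[10] → Haze at night 1[6]=night 2[11] → Wire at night 1[7]=night 2[12] → Wire at night 1[8]=night 2[13] → Haze at night 1[9]=night 2[14] → River at night 1[12]=night 2[15] → Wire at night 1[16]=night 2[16]. dp[16][16] = 11 confirms this is the maximum.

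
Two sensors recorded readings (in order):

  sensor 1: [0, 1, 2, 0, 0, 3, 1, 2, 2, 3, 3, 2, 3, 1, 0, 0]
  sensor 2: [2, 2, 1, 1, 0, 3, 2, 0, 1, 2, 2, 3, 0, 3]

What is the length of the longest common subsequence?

8

Taking 0 at sensor 1[1]=sensor 2[5], then 2 at sensor 1[3]=sensor 2[7], then 0 at sensor 1[5]=sensor 2[8], then 1 at sensor 1[7]=sensor 2[9], then 2 at sensor 1[8]=sensor 2[10], then 2 at sensor 1[9]=sensor 2[11], then 3 at sensor 1[10]=sensor 2[12], then 3 at sensor 1[13]=sensor 2[14] gives a common subsequence of length 8. dp[16][14] = 8 confirms this is the maximum.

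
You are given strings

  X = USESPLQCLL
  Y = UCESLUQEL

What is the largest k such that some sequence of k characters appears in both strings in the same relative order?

6

Taking U [1,1], E [3,3], S [4,4], L [6,5], Q [7,7], L [10,9] gives a common subsequence of length 6, and the DP table's final entry dp[10][9] is also 6, so no common subsequence is longer.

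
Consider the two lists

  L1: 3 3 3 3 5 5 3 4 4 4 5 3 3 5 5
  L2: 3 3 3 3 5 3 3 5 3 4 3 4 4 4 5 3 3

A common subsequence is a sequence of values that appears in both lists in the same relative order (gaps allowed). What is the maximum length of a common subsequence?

Pick 3 (L1 #1, L2 #1) → 3 (L1 #2, L2 #2) → 3 (L1 #3, L2 #3) → 3 (L1 #4, L2 #4) → 5 (L1 #5, L2 #5) → 5 (L1 #6, L2 #8) → 3 (L1 #7, L2 #11) → 4 (L1 #8, L2 #12) → 4 (L1 #9, L2 #13) → 4 (L1 #10, L2 #14) → 5 (L1 #11, L2 #15) → 3 (L1 #12, L2 #16) → 3 (L1 #13, L2 #17); all 13 values appear in both, in order. dp[15][17] = 13 confirms this is the maximum.

13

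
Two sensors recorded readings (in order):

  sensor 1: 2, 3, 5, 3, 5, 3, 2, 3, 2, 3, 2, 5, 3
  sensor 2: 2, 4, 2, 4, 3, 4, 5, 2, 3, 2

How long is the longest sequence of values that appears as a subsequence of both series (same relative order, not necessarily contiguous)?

One common subsequence of length 6: 2 (sensor 1 #1, sensor 2 #3), then 3 (sensor 1 #2, sensor 2 #5), then 5 (sensor 1 #5, sensor 2 #7), then 2 (sensor 1 #9, sensor 2 #8), then 3 (sensor 1 #10, sensor 2 #9), then 2 (sensor 1 #11, sensor 2 #10). Since dp[13][10] = 6, nothing longer is possible.

6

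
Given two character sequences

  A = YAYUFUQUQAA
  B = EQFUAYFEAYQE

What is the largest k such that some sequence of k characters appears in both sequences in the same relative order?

Let dp[i][j] be the LCS length of the first i characters of A and the first j characters of B. dp[i][j] = dp[i-1][j-1]+1 when the i-th and j-th characters match, else max(dp[i-1][j], dp[i][j-1]).
    ·  E  Q  F  U  A  Y  F  E  A  Y  Q  E
 ·  0  0  0  0  0  0  0  0  0  0  0  0  0
 Y  0  0  0  0  0  0  1  1  1  1  1  1  1
 A  0  0  0  0  0  1  1  1  1  2  2  2  2
 Y  0  0  0  0  0  1  2  2  2  2  3  3  3
 U  0  0  0  0  1  1  2  2  2  2  3  3  3
 F  0  0  0  1  1  1  2  3  3  3  3  3  3
 U  0  0  0  1  2  2  2  3  3  3  3  3  3
 Q  0  0  1  1  2  2  2  3  3  3  3  4  4
 U  0  0  1  1  2  2  2  3  3  3  3  4  4
 Q  0  0  1  1  2  2  2  3  3  3  3  4  4
 A  0  0  1  1  2  3  3  3  3  4  4  4  4
 A  0  0  1  1  2  3  3  3  3  4  4  4  4
dp[11][12] = 4. One LCS (by backtracking along matches): YAYQ.

4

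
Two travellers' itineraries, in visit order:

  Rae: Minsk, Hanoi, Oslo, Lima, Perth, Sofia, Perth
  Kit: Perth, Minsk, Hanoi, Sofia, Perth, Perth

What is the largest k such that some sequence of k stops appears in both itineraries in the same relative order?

Pick Minsk (Rae #1, Kit #2); then Hanoi (Rae #2, Kit #3); then Perth (Rae #5, Kit #5); then Perth (Rae #7, Kit #6); all 4 stops appear in both, in order. Since dp[7][6] = 4, nothing longer is possible.

4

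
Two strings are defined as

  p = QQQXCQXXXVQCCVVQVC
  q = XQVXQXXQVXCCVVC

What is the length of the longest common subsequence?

11

Match Q at p[1]=q[2] → X at p[4]=q[4] → Q at p[6]=q[5] → X at p[7]=q[6] → X at p[8]=q[7] → X at p[9]=q[10] → C at p[12]=q[11] → C at p[13]=q[12] → V at p[15]=q[13] → V at p[17]=q[14] → C at p[18]=q[15] — 11 characters in the same relative order in both. Since dp[18][15] = 11, nothing longer is possible.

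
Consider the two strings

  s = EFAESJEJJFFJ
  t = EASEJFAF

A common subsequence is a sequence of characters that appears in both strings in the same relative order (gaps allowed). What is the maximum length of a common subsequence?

Let dp[i][j] be the LCS length of the first i characters of s and the first j characters of t. dp[i][j] = dp[i-1][j-1]+1 when the i-th and j-th characters match, else max(dp[i-1][j], dp[i][j-1]).
    ·  E  A  S  E  J  F  A  F
 ·  0  0  0  0  0  0  0  0  0
 E  0  1  1  1  1  1  1  1  1
 F  0  1  1  1  1  1  2  2  2
 A  0  1  2  2  2  2  2  3  3
 E  0  1  2  2  3  3  3  3  3
 S  0  1  2  3  3  3  3  3  3
 J  0  1  2  3  3  4  4  4  4
 E  0  1  2  3  4  4  4  4  4
 J  0  1  2  3  4  5  5  5  5
 J  0  1  2  3  4  5  5  5  5
 F  0  1  2  3  4  5  6  6  6
 F  0  1  2  3  4  5  6  6  7
 J  0  1  2  3  4  5  6  6  7
dp[12][8] = 7. One LCS (by backtracking along matches): EASEJFF.

7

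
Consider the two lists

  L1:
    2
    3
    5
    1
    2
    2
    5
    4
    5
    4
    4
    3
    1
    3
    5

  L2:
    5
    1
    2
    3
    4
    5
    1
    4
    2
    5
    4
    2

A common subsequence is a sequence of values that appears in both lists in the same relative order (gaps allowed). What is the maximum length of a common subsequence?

Taking 2 (L1 #1, L2 #3) → 3 (L1 #2, L2 #4) → 5 (L1 #3, L2 #6) → 1 (L1 #4, L2 #7) → 2 (L1 #6, L2 #9) → 5 (L1 #7, L2 #10) → 4 (L1 #8, L2 #11) gives a common subsequence of length 7. dp[15][12] = 7 confirms this is the maximum.

7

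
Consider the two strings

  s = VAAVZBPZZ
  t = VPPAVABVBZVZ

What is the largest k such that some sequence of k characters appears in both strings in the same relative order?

Let dp[i][j] be the LCS length of the first i characters of s and the first j characters of t. dp[i][j] = dp[i-1][j-1]+1 when the i-th and j-th characters match, else max(dp[i-1][j], dp[i][j-1]).
    ·  V  P  P  A  V  A  B  V  B  Z  V  Z
 ·  0  0  0  0  0  0  0  0  0  0  0  0  0
 V  0  1  1  1  1  1  1  1  1  1  1  1  1
 A  0  1  1  1  2  2  2  2  2  2  2  2  2
 A  0  1  1  1  2  2  3  3  3  3  3  3  3
 V  0  1  1  1  2  3  3  3  4  4  4  4  4
 Z  0  1  1  1  2  3  3  3  4  4  5  5  5
 B  0  1  1  1  2  3  3  4  4  5  5  5  5
 P  0  1  2  2  2  3  3  4  4  5  5  5  5
 Z  0  1  2  2  2  3  3  4  4  5  6  6  6
 Z  0  1  2  2  2  3  3  4  4  5  6  6  7
dp[9][12] = 7. One LCS (by backtracking along matches): VAAVBZZ.

7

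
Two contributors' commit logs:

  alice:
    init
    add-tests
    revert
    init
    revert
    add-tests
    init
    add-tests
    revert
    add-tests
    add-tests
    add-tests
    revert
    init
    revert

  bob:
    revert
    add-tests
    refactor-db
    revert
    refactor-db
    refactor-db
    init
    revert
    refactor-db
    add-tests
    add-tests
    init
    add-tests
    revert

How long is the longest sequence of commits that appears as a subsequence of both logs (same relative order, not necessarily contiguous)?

Taking add-tests (alice #2, bob #2) → revert (alice #3, bob #4) → init (alice #4, bob #7) → revert (alice #5, bob #8) → add-tests (alice #6, bob #11) → init (alice #7, bob #12) → add-tests (alice #12, bob #13) → revert (alice #15, bob #14) gives a common subsequence of length 8. Since dp[15][14] = 8, nothing longer is possible.

8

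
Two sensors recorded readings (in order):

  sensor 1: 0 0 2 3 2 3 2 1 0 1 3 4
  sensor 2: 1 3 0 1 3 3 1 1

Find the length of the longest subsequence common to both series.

Let dp[i][j] be the LCS length of the first i values of sensor 1 and the first j values of sensor 2. dp[i][j] = dp[i-1][j-1]+1 when the i-th and j-th values match, else max(dp[i-1][j], dp[i][j-1]).
    ·  1  3  0  1  3  3  1  1
 ·  0  0  0  0  0  0  0  0  0
 0  0  0  0  1  1  1  1  1  1
 0  0  0  0  1  1  1  1  1  1
 2  0  0  0  1  1  1  1  1  1
 3  0  0  1  1  1  2  2  2  2
 2  0  0  1  1  1  2  2  2  2
 3  0  0  1  1  1  2  3  3  3
 2  0  0  1  1  1  2  3  3  3
 1  0  1  1  1  2  2  3  4  4
 0  0  1  1  2  2  2  3  4  4
 1  0  1  1  2  3  3  3  4  5
 3  0  1  2  2  3  4  4  4  5
 4  0  1  2  2  3  4  4  4  5
dp[12][8] = 5. One LCS (by backtracking along matches): 0, 3, 3, 1, 1.

5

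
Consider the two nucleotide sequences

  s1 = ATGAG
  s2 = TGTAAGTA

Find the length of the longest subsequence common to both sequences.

4

Let dp[i][j] be the LCS length of the first i bases of s1 and the first j bases of s2. dp[i][j] = dp[i-1][j-1]+1 when the i-th and j-th bases match, else max(dp[i-1][j], dp[i][j-1]).
    ·  T  G  T  A  A  G  T  A
 ·  0  0  0  0  0  0  0  0  0
 A  0  0  0  0  1  1  1  1  1
 T  0  1  1  1  1  1  1  2  2
 G  0  1  2  2  2  2  2  2  2
 A  0  1  2  2  3  3  3  3  3
 G  0  1  2  2  3  3  4  4  4
dp[5][8] = 4. One LCS (by backtracking along matches): TGAG.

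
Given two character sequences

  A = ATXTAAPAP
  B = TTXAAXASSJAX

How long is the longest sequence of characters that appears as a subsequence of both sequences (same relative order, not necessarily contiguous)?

5

One common subsequence of length 5: T at A[2]=B[2]; then X at A[3]=B[3]; then A at A[5]=B[5]; then A at A[6]=B[7]; then A at A[8]=B[11]. dp[9][12] = 5 confirms this is the maximum.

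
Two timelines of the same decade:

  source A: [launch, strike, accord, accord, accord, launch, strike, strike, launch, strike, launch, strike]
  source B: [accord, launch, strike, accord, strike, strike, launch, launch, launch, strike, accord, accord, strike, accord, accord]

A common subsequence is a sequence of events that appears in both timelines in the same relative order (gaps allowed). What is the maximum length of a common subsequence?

8

One common subsequence of length 8: launch [1,2], strike [2,3], accord [5,4], strike [7,5], strike [8,6], launch [9,9], strike [10,10], strike [12,13]. dp[12][15] = 8 confirms this is the maximum.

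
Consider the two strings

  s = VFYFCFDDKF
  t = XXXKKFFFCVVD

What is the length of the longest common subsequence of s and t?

One common subsequence of length 4: F [2,7]; then F [4,8]; then C [5,9]; then D [8,12], and the DP table's final entry dp[10][12] is also 4, so no common subsequence is longer.

4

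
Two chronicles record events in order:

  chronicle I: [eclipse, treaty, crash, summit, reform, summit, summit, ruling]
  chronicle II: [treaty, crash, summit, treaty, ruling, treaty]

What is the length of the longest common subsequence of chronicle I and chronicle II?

Match treaty (chronicle I #2, chronicle II #1), then crash (chronicle I #3, chronicle II #2), then summit (chronicle I #4, chronicle II #3), then ruling (chronicle I #8, chronicle II #5) — 4 events in the same relative order in both. dp[8][6] = 4 confirms this is the maximum.

4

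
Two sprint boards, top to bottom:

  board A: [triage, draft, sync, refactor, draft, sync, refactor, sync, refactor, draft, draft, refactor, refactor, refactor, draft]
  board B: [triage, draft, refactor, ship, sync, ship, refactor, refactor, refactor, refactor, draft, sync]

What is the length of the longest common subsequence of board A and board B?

One common subsequence of length 9: triage [1,1]; then draft [2,2]; then refactor [4,3]; then sync [6,5]; then refactor [9,7]; then refactor [12,8]; then refactor [13,9]; then refactor [14,10]; then draft [15,11]. The LCS DP gives dp[15][12] = 9, so this is optimal.

9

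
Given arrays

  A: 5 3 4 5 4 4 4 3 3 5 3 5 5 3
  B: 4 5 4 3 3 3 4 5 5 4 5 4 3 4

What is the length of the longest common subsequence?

9

Pick 4 [3,1]; then 5 [4,2]; then 4 [5,3]; then 3 [8,5]; then 3 [9,6]; then 5 [10,8]; then 5 [12,9]; then 5 [13,11]; then 3 [14,13]; all 9 values appear in both, in order. dp[14][14] = 9 confirms this is the maximum.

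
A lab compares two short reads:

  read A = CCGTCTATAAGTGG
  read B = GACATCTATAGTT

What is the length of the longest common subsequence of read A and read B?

9

Match C [1,3] → T [4,5] → C [5,6] → T [6,7] → A [7,8] → T [8,9] → A [10,10] → G [11,11] → T [12,13] — 9 bases in the same relative order in both. Since dp[14][13] = 9, nothing longer is possible.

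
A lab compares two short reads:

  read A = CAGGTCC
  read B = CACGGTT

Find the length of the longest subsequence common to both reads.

5

Let dp[i][j] be the LCS length of the first i bases of read A and the first j bases of read B. dp[i][j] = dp[i-1][j-1]+1 when the i-th and j-th bases match, else max(dp[i-1][j], dp[i][j-1]).
    ·  C  A  C  G  G  T  T
 ·  0  0  0  0  0  0  0  0
 C  0  1  1  1  1  1  1  1
 A  0  1  2  2  2  2  2  2
 G  0  1  2  2  3  3  3  3
 G  0  1  2  2  3  4  4  4
 T  0  1  2  2  3  4  5  5
 C  0  1  2  3  3  4  5  5
 C  0  1  2  3  3  4  5  5
dp[7][7] = 5. One LCS (by backtracking along matches): CAGGT.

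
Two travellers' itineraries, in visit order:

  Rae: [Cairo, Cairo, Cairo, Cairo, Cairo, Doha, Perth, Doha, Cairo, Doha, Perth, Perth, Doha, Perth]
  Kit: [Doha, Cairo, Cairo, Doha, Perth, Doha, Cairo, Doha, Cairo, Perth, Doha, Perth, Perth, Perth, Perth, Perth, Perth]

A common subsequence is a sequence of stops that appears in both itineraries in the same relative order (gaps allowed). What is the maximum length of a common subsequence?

10

Match Cairo [4,2]; then Cairo [5,3]; then Doha [6,4]; then Perth [7,5]; then Doha [8,8]; then Cairo [9,9]; then Doha [10,11]; then Perth [11,15]; then Perth [12,16]; then Perth [14,17] — 10 stops in the same relative order in both. The LCS DP gives dp[14][17] = 10, so this is optimal.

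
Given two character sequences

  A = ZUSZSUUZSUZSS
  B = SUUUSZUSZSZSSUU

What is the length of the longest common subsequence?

9

Taking U (A #2, B #4), then S (A #3, B #5), then Z (A #4, B #6), then S (A #5, B #8), then Z (A #8, B #9), then S (A #9, B #10), then Z (A #11, B #11), then S (A #12, B #12), then S (A #13, B #13) gives a common subsequence of length 9. dp[13][15] = 9 confirms this is the maximum.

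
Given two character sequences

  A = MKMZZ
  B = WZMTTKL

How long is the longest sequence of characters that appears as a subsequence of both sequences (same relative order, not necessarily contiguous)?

Match M (A #1, B #3), then K (A #2, B #6) — 2 characters in the same relative order in both, and the DP table's final entry dp[5][7] is also 2, so no common subsequence is longer.

2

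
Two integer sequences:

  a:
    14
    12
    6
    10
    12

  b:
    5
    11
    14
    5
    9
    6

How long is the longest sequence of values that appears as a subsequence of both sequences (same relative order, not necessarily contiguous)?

2

Match 14 (a #1, b #3) → 6 (a #3, b #6) — 2 values in the same relative order in both, and the DP table's final entry dp[5][6] is also 2, so no common subsequence is longer.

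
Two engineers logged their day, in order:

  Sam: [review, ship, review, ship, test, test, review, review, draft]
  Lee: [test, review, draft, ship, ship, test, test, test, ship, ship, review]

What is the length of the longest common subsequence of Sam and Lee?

6

One common subsequence of length 6: review (Sam #1, Lee #2) → ship (Sam #2, Lee #4) → ship (Sam #4, Lee #5) → test (Sam #5, Lee #7) → test (Sam #6, Lee #8) → review (Sam #8, Lee #11), and the DP table's final entry dp[9][11] is also 6, so no common subsequence is longer.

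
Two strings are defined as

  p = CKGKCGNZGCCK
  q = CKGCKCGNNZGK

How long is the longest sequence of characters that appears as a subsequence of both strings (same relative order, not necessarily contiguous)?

Let dp[i][j] be the LCS length of the first i characters of p and the first j characters of q. dp[i][j] = dp[i-1][j-1]+1 when the i-th and j-th characters match, else max(dp[i-1][j], dp[i][j-1]).
    ·  C  K  G  C  K  C  G  N  N  Z  G  K
 ·  0  0  0  0  0  0  0  0  0  0  0  0  0
 C  0  1  1  1  1  1  1  1  1  1  1  1  1
 K  0  1  2  2  2  2  2  2  2  2  2  2  2
 G  0  1  2  3  3  3  3  3  3  3  3  3  3
 K  0  1  2  3  3  4  4  4  4  4  4  4  4
 C  0  1  2  3  4  4  5  5  5  5  5  5  5
 G  0  1  2  3  4  4  5  6  6  6  6  6  6
 N  0  1  2  3  4  4  5  6  7  7  7  7  7
 Z  0  1  2  3  4  4  5  6  7  7  8  8  8
 G  0  1  2  3  4  4  5  6  7  7  8  9  9
 C  0  1  2  3  4  4  5  6  7  7  8  9  9
 C  0  1  2  3  4  4  5  6  7  7  8  9  9
 K  0  1  2  3  4  5  5  6  7  7  8  9 10
dp[12][12] = 10. One LCS (by backtracking along matches): CKGKCGNZGK.

10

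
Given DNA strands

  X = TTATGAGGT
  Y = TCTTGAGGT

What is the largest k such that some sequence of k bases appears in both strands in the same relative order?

One common subsequence of length 8: T [1,1], T [2,3], T [4,4], G [5,5], A [6,6], G [7,7], G [8,8], T [9,9]. dp[9][9] = 8 confirms this is the maximum.

8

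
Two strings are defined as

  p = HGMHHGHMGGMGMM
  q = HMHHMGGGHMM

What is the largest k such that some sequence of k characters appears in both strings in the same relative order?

Pick H (p #1, q #1), M (p #3, q #2), H (p #5, q #3), H (p #7, q #4), M (p #8, q #5), G (p #9, q #6), G (p #10, q #7), G (p #12, q #8), M (p #13, q #10), M (p #14, q #11); all 10 characters appear in both, in order, and the DP table's final entry dp[14][11] is also 10, so no common subsequence is longer.

10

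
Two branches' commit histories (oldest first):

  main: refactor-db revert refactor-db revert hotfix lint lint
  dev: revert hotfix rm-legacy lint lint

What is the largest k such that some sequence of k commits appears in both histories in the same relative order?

4

Pick revert (main #4, dev #1), then hotfix (main #5, dev #2), then lint (main #6, dev #4), then lint (main #7, dev #5); all 4 commits appear in both, in order. dp[7][5] = 4 confirms this is the maximum.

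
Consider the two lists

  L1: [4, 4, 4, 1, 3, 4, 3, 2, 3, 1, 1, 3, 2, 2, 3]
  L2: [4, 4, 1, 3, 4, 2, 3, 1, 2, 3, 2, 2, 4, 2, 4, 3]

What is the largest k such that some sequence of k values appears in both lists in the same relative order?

One common subsequence of length 12: 4 at L1[2]=L2[1] → 4 at L1[3]=L2[2] → 1 at L1[4]=L2[3] → 3 at L1[5]=L2[4] → 4 at L1[6]=L2[5] → 2 at L1[8]=L2[6] → 3 at L1[9]=L2[7] → 1 at L1[10]=L2[8] → 3 at L1[12]=L2[10] → 2 at L1[13]=L2[12] → 2 at L1[14]=L2[14] → 3 at L1[15]=L2[16], and the DP table's final entry dp[15][16] is also 12, so no common subsequence is longer.

12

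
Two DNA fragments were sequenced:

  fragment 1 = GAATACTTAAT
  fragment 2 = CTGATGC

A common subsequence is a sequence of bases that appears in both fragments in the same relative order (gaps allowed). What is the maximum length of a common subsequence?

4

Pick G (fragment 1 #1, fragment 2 #3) → A (fragment 1 #3, fragment 2 #4) → T (fragment 1 #4, fragment 2 #5) → C (fragment 1 #6, fragment 2 #7); all 4 bases appear in both, in order, and the DP table's final entry dp[11][7] is also 4, so no common subsequence is longer.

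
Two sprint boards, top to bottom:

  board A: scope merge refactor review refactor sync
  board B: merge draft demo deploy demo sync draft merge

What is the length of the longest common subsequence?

2

Pick merge (board A #2, board B #1); then sync (board A #6, board B #6); all 2 tasks appear in both, in order. Since dp[6][8] = 2, nothing longer is possible.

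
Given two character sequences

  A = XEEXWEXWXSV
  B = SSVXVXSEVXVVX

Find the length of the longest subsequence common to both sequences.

5

Let dp[i][j] be the LCS length of the first i characters of A and the first j characters of B. dp[i][j] = dp[i-1][j-1]+1 when the i-th and j-th characters match, else max(dp[i-1][j], dp[i][j-1]).
    ·  S  S  V  X  V  X  S  E  V  X  V  V  X
 ·  0  0  0  0  0  0  0  0  0  0  0  0  0  0
 X  0  0  0  0  1  1  1  1  1  1  1  1  1  1
 E  0  0  0  0  1  1  1  1  2  2  2  2  2  2
 E  0  0  0  0  1  1  1  1  2  2  2  2  2  2
 X  0  0  0  0  1  1  2  2  2  2  3  3  3  3
 W  0  0  0  0  1  1  2  2  2  2  3  3  3  3
 E  0  0  0  0  1  1  2  2  3  3  3  3  3  3
 X  0  0  0  0  1  1  2  2  3  3  4  4  4  4
 W  0  0  0  0  1  1  2  2  3  3  4  4  4  4
 X  0  0  0  0  1  1  2  2  3  3  4  4  4  5
 S  0  1  1  1  1  1  2  3  3  3  4  4  4  5
 V  0  1  1  2  2  2  2  3  3  4  4  5  5  5
dp[11][13] = 5. One LCS (by backtracking along matches): XXEXX.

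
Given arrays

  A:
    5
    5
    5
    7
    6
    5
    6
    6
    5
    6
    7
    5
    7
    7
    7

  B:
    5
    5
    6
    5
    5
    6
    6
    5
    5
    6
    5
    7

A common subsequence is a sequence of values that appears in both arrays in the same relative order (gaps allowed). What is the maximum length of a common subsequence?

One common subsequence of length 10: 5 at A[1]=B[1]; then 5 at A[2]=B[2]; then 5 at A[3]=B[4]; then 5 at A[6]=B[5]; then 6 at A[7]=B[6]; then 6 at A[8]=B[7]; then 5 at A[9]=B[9]; then 6 at A[10]=B[10]; then 5 at A[12]=B[11]; then 7 at A[15]=B[12]. dp[15][12] = 10 confirms this is the maximum.

10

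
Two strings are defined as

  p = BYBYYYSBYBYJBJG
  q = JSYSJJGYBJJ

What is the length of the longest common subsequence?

6

Match Y at p[6]=q[3]; then S at p[7]=q[4]; then Y at p[9]=q[8]; then B at p[10]=q[9]; then J at p[12]=q[10]; then J at p[14]=q[11] — 6 characters in the same relative order in both. dp[15][11] = 6 confirms this is the maximum.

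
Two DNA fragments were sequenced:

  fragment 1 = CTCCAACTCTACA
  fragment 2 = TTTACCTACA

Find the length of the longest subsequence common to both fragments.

8

Let dp[i][j] be the LCS length of the first i bases of fragment 1 and the first j bases of fragment 2. dp[i][j] = dp[i-1][j-1]+1 when the i-th and j-th bases match, else max(dp[i-1][j], dp[i][j-1]).
    ·  T  T  T  A  C  C  T  A  C  A
 ·  0  0  0  0  0  0  0  0  0  0  0
 C  0  0  0  0  0  1  1  1  1  1  1
 T  0  1  1  1  1  1  1  2  2  2  2
 C  0  1  1  1  1  2  2  2  2  3  3
 C  0  1  1  1  1  2  3  3  3  3  3
 A  0  1  1  1  2  2  3  3  4  4  4
 A  0  1  1  1  2  2  3  3  4  4  5
 C  0  1  1  1  2  3  3  3  4  5  5
 T  0  1  2  2  2  3  3  4  4  5  5
 C  0  1  2  2  2  3  4  4  4  5  5
 T  0  1  2  3  3  3  4  5  5  5  5
 A  0  1  2  3  4  4  4  5  6  6  6
 C  0  1  2  3  4  5  5  5  6  7  7
 A  0  1  2  3  4  5  5  5  6  7  8
dp[13][10] = 8. One LCS (by backtracking along matches): TACCTACA.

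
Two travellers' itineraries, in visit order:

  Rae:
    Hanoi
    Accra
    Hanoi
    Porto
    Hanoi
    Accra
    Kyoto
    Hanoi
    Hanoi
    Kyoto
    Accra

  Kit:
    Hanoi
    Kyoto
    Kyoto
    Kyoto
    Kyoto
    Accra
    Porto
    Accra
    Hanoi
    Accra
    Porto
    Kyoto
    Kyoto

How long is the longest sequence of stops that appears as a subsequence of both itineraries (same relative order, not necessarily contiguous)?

7

Match Hanoi [1,1], then Accra [2,6], then Porto [4,7], then Hanoi [5,9], then Accra [6,10], then Kyoto [7,12], then Kyoto [10,13] — 7 stops in the same relative order in both. Since dp[11][13] = 7, nothing longer is possible.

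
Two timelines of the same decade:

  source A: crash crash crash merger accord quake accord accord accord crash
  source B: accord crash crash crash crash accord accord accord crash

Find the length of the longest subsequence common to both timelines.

7

One common subsequence of length 7: crash (source A #1, source B #3), crash (source A #2, source B #4), crash (source A #3, source B #5), accord (source A #7, source B #6), accord (source A #8, source B #7), accord (source A #9, source B #8), crash (source A #10, source B #9), and the DP table's final entry dp[10][9] is also 7, so no common subsequence is longer.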